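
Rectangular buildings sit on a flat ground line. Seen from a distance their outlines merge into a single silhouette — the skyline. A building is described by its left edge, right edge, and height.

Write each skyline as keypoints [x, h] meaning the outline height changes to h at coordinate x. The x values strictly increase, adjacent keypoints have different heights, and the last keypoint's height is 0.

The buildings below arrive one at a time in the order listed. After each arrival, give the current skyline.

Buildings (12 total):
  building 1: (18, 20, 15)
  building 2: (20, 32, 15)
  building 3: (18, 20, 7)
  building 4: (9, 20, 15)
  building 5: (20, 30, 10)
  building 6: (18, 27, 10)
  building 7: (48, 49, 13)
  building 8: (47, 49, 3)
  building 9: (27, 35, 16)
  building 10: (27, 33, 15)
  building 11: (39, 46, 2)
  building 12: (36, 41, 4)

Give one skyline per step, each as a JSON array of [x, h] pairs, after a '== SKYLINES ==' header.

== SKYLINES ==
[[18,15],[20,0]]
[[18,15],[32,0]]
[[18,15],[32,0]]
[[9,15],[32,0]]
[[9,15],[32,0]]
[[9,15],[32,0]]
[[9,15],[32,0],[48,13],[49,0]]
[[9,15],[32,0],[47,3],[48,13],[49,0]]
[[9,15],[27,16],[35,0],[47,3],[48,13],[49,0]]
[[9,15],[27,16],[35,0],[47,3],[48,13],[49,0]]
[[9,15],[27,16],[35,0],[39,2],[46,0],[47,3],[48,13],[49,0]]
[[9,15],[27,16],[35,0],[36,4],[41,2],[46,0],[47,3],[48,13],[49,0]]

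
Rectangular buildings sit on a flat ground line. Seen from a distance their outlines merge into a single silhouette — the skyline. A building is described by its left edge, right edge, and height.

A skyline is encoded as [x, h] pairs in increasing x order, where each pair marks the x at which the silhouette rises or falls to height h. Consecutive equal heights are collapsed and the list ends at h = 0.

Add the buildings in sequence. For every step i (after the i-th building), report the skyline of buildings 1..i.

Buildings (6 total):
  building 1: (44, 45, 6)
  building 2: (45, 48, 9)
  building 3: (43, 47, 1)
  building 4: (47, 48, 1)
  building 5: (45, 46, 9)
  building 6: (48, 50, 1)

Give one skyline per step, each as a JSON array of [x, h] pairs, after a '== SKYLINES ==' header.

== SKYLINES ==
[[44,6],[45,0]]
[[44,6],[45,9],[48,0]]
[[43,1],[44,6],[45,9],[48,0]]
[[43,1],[44,6],[45,9],[48,0]]
[[43,1],[44,6],[45,9],[48,0]]
[[43,1],[44,6],[45,9],[48,1],[50,0]]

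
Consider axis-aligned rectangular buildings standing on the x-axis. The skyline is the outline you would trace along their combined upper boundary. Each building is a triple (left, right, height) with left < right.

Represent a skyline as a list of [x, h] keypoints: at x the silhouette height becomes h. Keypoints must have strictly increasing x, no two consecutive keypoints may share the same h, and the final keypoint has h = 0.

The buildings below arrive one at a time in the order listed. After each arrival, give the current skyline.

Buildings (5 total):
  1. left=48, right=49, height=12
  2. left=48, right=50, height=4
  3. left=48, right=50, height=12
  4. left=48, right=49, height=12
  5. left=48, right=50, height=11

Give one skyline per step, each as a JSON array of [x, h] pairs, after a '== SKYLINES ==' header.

== SKYLINES ==
[[48,12],[49,0]]
[[48,12],[49,4],[50,0]]
[[48,12],[50,0]]
[[48,12],[50,0]]
[[48,12],[50,0]]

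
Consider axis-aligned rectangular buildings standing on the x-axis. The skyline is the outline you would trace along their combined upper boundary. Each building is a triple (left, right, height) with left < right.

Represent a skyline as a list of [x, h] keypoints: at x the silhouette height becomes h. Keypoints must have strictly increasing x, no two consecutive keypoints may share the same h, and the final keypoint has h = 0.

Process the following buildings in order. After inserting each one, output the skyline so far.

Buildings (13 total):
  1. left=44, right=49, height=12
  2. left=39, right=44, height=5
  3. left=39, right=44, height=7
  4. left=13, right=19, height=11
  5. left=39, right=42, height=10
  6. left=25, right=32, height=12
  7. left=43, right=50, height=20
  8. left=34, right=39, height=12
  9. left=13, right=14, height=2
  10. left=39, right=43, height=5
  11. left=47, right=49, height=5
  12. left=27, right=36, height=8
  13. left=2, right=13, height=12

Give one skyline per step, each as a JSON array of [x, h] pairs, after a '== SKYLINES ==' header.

== SKYLINES ==
[[44,12],[49,0]]
[[39,5],[44,12],[49,0]]
[[39,7],[44,12],[49,0]]
[[13,11],[19,0],[39,7],[44,12],[49,0]]
[[13,11],[19,0],[39,10],[42,7],[44,12],[49,0]]
[[13,11],[19,0],[25,12],[32,0],[39,10],[42,7],[44,12],[49,0]]
[[13,11],[19,0],[25,12],[32,0],[39,10],[42,7],[43,20],[50,0]]
[[13,11],[19,0],[25,12],[32,0],[34,12],[39,10],[42,7],[43,20],[50,0]]
[[13,11],[19,0],[25,12],[32,0],[34,12],[39,10],[42,7],[43,20],[50,0]]
[[13,11],[19,0],[25,12],[32,0],[34,12],[39,10],[42,7],[43,20],[50,0]]
[[13,11],[19,0],[25,12],[32,0],[34,12],[39,10],[42,7],[43,20],[50,0]]
[[13,11],[19,0],[25,12],[32,8],[34,12],[39,10],[42,7],[43,20],[50,0]]
[[2,12],[13,11],[19,0],[25,12],[32,8],[34,12],[39,10],[42,7],[43,20],[50,0]]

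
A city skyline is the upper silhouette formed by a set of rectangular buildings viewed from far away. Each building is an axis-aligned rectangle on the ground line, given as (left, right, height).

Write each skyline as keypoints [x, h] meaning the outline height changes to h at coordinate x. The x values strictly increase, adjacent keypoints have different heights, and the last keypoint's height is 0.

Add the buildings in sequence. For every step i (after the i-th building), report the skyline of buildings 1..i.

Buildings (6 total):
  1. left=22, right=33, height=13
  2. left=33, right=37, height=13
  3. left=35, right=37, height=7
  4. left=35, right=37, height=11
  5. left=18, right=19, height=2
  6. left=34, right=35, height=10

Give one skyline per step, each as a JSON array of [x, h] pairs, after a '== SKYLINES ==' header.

== SKYLINES ==
[[22,13],[33,0]]
[[22,13],[37,0]]
[[22,13],[37,0]]
[[22,13],[37,0]]
[[18,2],[19,0],[22,13],[37,0]]
[[18,2],[19,0],[22,13],[37,0]]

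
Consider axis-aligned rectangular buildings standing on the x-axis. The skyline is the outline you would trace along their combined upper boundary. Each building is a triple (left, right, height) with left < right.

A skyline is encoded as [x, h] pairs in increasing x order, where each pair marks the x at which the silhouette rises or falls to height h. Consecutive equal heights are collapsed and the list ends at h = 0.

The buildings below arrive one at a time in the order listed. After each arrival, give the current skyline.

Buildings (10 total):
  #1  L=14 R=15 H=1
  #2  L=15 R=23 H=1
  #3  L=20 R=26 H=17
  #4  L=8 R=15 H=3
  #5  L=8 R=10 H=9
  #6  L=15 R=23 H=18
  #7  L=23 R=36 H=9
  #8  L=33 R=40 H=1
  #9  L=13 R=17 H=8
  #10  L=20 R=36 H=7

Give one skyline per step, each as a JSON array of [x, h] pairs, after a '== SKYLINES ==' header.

== SKYLINES ==
[[14,1],[15,0]]
[[14,1],[23,0]]
[[14,1],[20,17],[26,0]]
[[8,3],[15,1],[20,17],[26,0]]
[[8,9],[10,3],[15,1],[20,17],[26,0]]
[[8,9],[10,3],[15,18],[23,17],[26,0]]
[[8,9],[10,3],[15,18],[23,17],[26,9],[36,0]]
[[8,9],[10,3],[15,18],[23,17],[26,9],[36,1],[40,0]]
[[8,9],[10,3],[13,8],[15,18],[23,17],[26,9],[36,1],[40,0]]
[[8,9],[10,3],[13,8],[15,18],[23,17],[26,9],[36,1],[40,0]]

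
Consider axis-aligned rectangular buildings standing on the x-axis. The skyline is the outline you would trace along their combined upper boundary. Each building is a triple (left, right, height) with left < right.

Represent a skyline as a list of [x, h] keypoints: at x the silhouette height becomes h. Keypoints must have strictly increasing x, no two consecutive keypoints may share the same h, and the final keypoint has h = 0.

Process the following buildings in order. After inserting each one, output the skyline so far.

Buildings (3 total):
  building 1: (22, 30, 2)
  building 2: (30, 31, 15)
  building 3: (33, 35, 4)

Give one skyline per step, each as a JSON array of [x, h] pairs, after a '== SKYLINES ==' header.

== SKYLINES ==
[[22,2],[30,0]]
[[22,2],[30,15],[31,0]]
[[22,2],[30,15],[31,0],[33,4],[35,0]]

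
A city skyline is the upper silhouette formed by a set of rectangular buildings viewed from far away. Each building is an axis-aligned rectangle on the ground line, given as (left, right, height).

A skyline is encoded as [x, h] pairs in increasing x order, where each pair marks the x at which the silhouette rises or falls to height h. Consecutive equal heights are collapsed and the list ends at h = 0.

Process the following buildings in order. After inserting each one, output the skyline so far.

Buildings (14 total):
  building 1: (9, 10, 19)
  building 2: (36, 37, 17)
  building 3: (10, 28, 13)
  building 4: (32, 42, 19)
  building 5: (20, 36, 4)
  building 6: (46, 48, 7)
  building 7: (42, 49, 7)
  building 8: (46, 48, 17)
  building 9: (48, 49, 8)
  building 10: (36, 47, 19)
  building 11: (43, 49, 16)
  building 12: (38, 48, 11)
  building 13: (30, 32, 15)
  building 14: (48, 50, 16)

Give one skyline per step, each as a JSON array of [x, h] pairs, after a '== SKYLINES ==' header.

== SKYLINES ==
[[9,19],[10,0]]
[[9,19],[10,0],[36,17],[37,0]]
[[9,19],[10,13],[28,0],[36,17],[37,0]]
[[9,19],[10,13],[28,0],[32,19],[42,0]]
[[9,19],[10,13],[28,4],[32,19],[42,0]]
[[9,19],[10,13],[28,4],[32,19],[42,0],[46,7],[48,0]]
[[9,19],[10,13],[28,4],[32,19],[42,7],[49,0]]
[[9,19],[10,13],[28,4],[32,19],[42,7],[46,17],[48,7],[49,0]]
[[9,19],[10,13],[28,4],[32,19],[42,7],[46,17],[48,8],[49,0]]
[[9,19],[10,13],[28,4],[32,19],[47,17],[48,8],[49,0]]
[[9,19],[10,13],[28,4],[32,19],[47,17],[48,16],[49,0]]
[[9,19],[10,13],[28,4],[32,19],[47,17],[48,16],[49,0]]
[[9,19],[10,13],[28,4],[30,15],[32,19],[47,17],[48,16],[49,0]]
[[9,19],[10,13],[28,4],[30,15],[32,19],[47,17],[48,16],[50,0]]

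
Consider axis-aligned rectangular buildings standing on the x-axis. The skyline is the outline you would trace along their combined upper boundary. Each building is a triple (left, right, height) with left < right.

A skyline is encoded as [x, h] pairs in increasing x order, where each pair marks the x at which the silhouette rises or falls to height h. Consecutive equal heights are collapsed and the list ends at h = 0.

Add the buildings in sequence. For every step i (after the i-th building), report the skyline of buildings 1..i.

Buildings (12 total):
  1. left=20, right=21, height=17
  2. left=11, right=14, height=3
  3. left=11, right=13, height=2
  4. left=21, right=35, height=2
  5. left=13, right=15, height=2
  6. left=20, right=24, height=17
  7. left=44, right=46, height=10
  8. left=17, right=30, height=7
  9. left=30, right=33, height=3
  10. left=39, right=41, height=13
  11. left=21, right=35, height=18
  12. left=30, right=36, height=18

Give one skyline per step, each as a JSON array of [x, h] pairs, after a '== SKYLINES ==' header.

== SKYLINES ==
[[20,17],[21,0]]
[[11,3],[14,0],[20,17],[21,0]]
[[11,3],[14,0],[20,17],[21,0]]
[[11,3],[14,0],[20,17],[21,2],[35,0]]
[[11,3],[14,2],[15,0],[20,17],[21,2],[35,0]]
[[11,3],[14,2],[15,0],[20,17],[24,2],[35,0]]
[[11,3],[14,2],[15,0],[20,17],[24,2],[35,0],[44,10],[46,0]]
[[11,3],[14,2],[15,0],[17,7],[20,17],[24,7],[30,2],[35,0],[44,10],[46,0]]
[[11,3],[14,2],[15,0],[17,7],[20,17],[24,7],[30,3],[33,2],[35,0],[44,10],[46,0]]
[[11,3],[14,2],[15,0],[17,7],[20,17],[24,7],[30,3],[33,2],[35,0],[39,13],[41,0],[44,10],[46,0]]
[[11,3],[14,2],[15,0],[17,7],[20,17],[21,18],[35,0],[39,13],[41,0],[44,10],[46,0]]
[[11,3],[14,2],[15,0],[17,7],[20,17],[21,18],[36,0],[39,13],[41,0],[44,10],[46,0]]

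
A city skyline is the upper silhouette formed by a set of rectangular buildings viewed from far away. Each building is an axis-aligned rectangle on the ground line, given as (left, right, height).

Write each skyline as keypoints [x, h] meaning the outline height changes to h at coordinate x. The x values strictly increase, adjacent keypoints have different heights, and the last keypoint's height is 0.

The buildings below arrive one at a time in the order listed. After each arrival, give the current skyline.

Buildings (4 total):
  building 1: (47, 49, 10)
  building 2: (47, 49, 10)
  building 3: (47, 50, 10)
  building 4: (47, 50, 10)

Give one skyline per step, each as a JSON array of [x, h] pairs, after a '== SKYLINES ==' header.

== SKYLINES ==
[[47,10],[49,0]]
[[47,10],[49,0]]
[[47,10],[50,0]]
[[47,10],[50,0]]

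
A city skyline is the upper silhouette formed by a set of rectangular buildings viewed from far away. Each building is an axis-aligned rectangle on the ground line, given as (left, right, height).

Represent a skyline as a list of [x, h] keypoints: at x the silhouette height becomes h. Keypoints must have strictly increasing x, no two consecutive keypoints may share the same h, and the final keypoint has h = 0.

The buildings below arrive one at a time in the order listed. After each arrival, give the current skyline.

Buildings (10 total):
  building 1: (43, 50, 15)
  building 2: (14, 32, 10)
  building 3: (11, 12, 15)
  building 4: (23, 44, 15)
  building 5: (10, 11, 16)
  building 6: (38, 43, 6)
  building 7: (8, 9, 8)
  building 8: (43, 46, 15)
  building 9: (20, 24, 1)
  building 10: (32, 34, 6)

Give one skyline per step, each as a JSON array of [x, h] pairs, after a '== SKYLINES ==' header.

== SKYLINES ==
[[43,15],[50,0]]
[[14,10],[32,0],[43,15],[50,0]]
[[11,15],[12,0],[14,10],[32,0],[43,15],[50,0]]
[[11,15],[12,0],[14,10],[23,15],[50,0]]
[[10,16],[11,15],[12,0],[14,10],[23,15],[50,0]]
[[10,16],[11,15],[12,0],[14,10],[23,15],[50,0]]
[[8,8],[9,0],[10,16],[11,15],[12,0],[14,10],[23,15],[50,0]]
[[8,8],[9,0],[10,16],[11,15],[12,0],[14,10],[23,15],[50,0]]
[[8,8],[9,0],[10,16],[11,15],[12,0],[14,10],[23,15],[50,0]]
[[8,8],[9,0],[10,16],[11,15],[12,0],[14,10],[23,15],[50,0]]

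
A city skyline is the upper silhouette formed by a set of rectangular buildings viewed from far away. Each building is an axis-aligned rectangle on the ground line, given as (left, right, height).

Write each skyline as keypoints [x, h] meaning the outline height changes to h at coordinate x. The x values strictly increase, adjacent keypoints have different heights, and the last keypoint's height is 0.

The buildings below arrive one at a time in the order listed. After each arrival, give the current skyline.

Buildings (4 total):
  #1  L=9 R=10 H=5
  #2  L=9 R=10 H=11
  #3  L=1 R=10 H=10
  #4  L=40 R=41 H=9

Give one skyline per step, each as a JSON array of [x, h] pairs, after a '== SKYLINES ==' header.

== SKYLINES ==
[[9,5],[10,0]]
[[9,11],[10,0]]
[[1,10],[9,11],[10,0]]
[[1,10],[9,11],[10,0],[40,9],[41,0]]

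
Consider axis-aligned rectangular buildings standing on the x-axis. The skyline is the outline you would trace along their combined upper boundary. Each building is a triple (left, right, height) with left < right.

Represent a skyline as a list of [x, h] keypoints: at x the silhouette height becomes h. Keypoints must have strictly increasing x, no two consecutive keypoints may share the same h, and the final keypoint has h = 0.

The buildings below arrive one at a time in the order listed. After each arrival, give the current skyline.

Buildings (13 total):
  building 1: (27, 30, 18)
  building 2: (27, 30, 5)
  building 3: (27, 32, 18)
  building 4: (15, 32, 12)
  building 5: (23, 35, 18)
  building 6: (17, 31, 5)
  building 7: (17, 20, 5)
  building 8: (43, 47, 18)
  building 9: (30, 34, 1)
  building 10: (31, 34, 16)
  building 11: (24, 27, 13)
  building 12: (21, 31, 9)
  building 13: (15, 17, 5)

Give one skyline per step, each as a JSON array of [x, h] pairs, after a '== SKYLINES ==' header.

== SKYLINES ==
[[27,18],[30,0]]
[[27,18],[30,0]]
[[27,18],[32,0]]
[[15,12],[27,18],[32,0]]
[[15,12],[23,18],[35,0]]
[[15,12],[23,18],[35,0]]
[[15,12],[23,18],[35,0]]
[[15,12],[23,18],[35,0],[43,18],[47,0]]
[[15,12],[23,18],[35,0],[43,18],[47,0]]
[[15,12],[23,18],[35,0],[43,18],[47,0]]
[[15,12],[23,18],[35,0],[43,18],[47,0]]
[[15,12],[23,18],[35,0],[43,18],[47,0]]
[[15,12],[23,18],[35,0],[43,18],[47,0]]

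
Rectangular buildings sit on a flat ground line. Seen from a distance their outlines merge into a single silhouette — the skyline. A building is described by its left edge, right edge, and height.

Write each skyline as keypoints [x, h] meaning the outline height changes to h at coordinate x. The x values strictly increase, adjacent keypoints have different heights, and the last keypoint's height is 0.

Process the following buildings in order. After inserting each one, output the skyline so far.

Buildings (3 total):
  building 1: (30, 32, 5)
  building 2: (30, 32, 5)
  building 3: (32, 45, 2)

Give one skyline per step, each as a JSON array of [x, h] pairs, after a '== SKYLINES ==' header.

== SKYLINES ==
[[30,5],[32,0]]
[[30,5],[32,0]]
[[30,5],[32,2],[45,0]]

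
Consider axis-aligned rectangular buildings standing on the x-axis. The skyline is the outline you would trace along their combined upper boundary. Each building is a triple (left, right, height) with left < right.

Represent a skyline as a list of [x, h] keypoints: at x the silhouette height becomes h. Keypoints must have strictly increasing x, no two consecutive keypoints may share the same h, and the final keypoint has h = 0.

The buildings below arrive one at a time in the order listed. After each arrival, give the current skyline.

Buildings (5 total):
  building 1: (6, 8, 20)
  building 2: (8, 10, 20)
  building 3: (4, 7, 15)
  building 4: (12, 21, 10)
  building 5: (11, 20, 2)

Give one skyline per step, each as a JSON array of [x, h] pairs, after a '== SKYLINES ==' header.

== SKYLINES ==
[[6,20],[8,0]]
[[6,20],[10,0]]
[[4,15],[6,20],[10,0]]
[[4,15],[6,20],[10,0],[12,10],[21,0]]
[[4,15],[6,20],[10,0],[11,2],[12,10],[21,0]]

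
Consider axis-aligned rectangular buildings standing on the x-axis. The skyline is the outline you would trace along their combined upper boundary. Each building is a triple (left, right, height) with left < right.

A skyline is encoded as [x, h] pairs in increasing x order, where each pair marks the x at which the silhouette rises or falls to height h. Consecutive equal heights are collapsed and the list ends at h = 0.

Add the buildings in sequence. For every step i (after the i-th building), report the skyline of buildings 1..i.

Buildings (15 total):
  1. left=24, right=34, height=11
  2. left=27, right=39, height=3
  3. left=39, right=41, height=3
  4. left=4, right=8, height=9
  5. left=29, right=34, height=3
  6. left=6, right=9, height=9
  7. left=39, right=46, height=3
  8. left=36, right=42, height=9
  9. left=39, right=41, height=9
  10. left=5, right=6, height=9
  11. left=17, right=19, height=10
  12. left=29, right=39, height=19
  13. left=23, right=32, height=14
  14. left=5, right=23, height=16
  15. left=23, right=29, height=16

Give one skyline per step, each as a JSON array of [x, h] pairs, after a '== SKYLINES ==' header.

== SKYLINES ==
[[24,11],[34,0]]
[[24,11],[34,3],[39,0]]
[[24,11],[34,3],[41,0]]
[[4,9],[8,0],[24,11],[34,3],[41,0]]
[[4,9],[8,0],[24,11],[34,3],[41,0]]
[[4,9],[9,0],[24,11],[34,3],[41,0]]
[[4,9],[9,0],[24,11],[34,3],[46,0]]
[[4,9],[9,0],[24,11],[34,3],[36,9],[42,3],[46,0]]
[[4,9],[9,0],[24,11],[34,3],[36,9],[42,3],[46,0]]
[[4,9],[9,0],[24,11],[34,3],[36,9],[42,3],[46,0]]
[[4,9],[9,0],[17,10],[19,0],[24,11],[34,3],[36,9],[42,3],[46,0]]
[[4,9],[9,0],[17,10],[19,0],[24,11],[29,19],[39,9],[42,3],[46,0]]
[[4,9],[9,0],[17,10],[19,0],[23,14],[29,19],[39,9],[42,3],[46,0]]
[[4,9],[5,16],[23,14],[29,19],[39,9],[42,3],[46,0]]
[[4,9],[5,16],[29,19],[39,9],[42,3],[46,0]]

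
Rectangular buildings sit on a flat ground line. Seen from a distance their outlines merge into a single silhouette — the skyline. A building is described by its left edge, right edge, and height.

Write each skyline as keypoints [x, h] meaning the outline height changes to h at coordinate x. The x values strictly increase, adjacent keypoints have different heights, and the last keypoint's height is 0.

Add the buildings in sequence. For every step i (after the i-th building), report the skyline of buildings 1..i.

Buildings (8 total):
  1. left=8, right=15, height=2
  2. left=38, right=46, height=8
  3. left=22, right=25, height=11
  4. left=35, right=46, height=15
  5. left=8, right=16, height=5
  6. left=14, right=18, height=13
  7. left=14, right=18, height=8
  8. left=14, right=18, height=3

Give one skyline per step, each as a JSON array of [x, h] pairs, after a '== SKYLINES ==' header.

== SKYLINES ==
[[8,2],[15,0]]
[[8,2],[15,0],[38,8],[46,0]]
[[8,2],[15,0],[22,11],[25,0],[38,8],[46,0]]
[[8,2],[15,0],[22,11],[25,0],[35,15],[46,0]]
[[8,5],[16,0],[22,11],[25,0],[35,15],[46,0]]
[[8,5],[14,13],[18,0],[22,11],[25,0],[35,15],[46,0]]
[[8,5],[14,13],[18,0],[22,11],[25,0],[35,15],[46,0]]
[[8,5],[14,13],[18,0],[22,11],[25,0],[35,15],[46,0]]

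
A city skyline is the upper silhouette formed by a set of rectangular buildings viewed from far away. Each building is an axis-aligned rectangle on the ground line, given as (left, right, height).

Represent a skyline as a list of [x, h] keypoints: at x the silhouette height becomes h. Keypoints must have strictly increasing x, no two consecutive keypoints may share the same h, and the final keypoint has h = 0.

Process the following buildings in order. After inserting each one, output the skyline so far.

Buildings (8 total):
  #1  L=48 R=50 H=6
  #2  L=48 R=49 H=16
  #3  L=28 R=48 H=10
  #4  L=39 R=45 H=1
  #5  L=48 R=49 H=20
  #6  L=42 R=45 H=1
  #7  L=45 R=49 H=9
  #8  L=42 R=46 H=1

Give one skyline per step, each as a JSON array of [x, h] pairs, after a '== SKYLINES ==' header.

== SKYLINES ==
[[48,6],[50,0]]
[[48,16],[49,6],[50,0]]
[[28,10],[48,16],[49,6],[50,0]]
[[28,10],[48,16],[49,6],[50,0]]
[[28,10],[48,20],[49,6],[50,0]]
[[28,10],[48,20],[49,6],[50,0]]
[[28,10],[48,20],[49,6],[50,0]]
[[28,10],[48,20],[49,6],[50,0]]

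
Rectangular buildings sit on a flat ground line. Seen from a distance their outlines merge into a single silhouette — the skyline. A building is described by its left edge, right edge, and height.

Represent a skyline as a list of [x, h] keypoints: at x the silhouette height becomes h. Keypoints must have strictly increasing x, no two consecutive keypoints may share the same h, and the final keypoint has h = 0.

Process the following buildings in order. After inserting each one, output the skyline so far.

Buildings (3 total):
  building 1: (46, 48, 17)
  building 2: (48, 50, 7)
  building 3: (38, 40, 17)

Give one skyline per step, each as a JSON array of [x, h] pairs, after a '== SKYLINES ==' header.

== SKYLINES ==
[[46,17],[48,0]]
[[46,17],[48,7],[50,0]]
[[38,17],[40,0],[46,17],[48,7],[50,0]]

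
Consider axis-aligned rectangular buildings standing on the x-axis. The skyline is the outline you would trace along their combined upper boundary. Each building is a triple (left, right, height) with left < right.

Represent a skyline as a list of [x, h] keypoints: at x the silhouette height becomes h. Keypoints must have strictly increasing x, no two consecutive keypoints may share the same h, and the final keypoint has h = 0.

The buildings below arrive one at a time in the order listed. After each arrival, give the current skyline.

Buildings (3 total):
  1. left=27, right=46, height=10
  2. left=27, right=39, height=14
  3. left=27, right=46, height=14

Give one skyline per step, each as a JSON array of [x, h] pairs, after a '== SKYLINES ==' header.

== SKYLINES ==
[[27,10],[46,0]]
[[27,14],[39,10],[46,0]]
[[27,14],[46,0]]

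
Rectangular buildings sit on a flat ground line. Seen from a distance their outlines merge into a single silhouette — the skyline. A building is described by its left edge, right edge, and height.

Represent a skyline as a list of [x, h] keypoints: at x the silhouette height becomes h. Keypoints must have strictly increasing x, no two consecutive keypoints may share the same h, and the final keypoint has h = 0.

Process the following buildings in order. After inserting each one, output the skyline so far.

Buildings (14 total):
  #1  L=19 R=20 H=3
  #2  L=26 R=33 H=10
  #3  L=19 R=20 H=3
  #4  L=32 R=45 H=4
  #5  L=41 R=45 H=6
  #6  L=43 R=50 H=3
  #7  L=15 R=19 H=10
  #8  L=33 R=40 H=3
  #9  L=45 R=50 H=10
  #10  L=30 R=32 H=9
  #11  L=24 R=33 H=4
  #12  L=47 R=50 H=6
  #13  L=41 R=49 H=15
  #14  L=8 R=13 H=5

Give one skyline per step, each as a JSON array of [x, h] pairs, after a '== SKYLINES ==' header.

== SKYLINES ==
[[19,3],[20,0]]
[[19,3],[20,0],[26,10],[33,0]]
[[19,3],[20,0],[26,10],[33,0]]
[[19,3],[20,0],[26,10],[33,4],[45,0]]
[[19,3],[20,0],[26,10],[33,4],[41,6],[45,0]]
[[19,3],[20,0],[26,10],[33,4],[41,6],[45,3],[50,0]]
[[15,10],[19,3],[20,0],[26,10],[33,4],[41,6],[45,3],[50,0]]
[[15,10],[19,3],[20,0],[26,10],[33,4],[41,6],[45,3],[50,0]]
[[15,10],[19,3],[20,0],[26,10],[33,4],[41,6],[45,10],[50,0]]
[[15,10],[19,3],[20,0],[26,10],[33,4],[41,6],[45,10],[50,0]]
[[15,10],[19,3],[20,0],[24,4],[26,10],[33,4],[41,6],[45,10],[50,0]]
[[15,10],[19,3],[20,0],[24,4],[26,10],[33,4],[41,6],[45,10],[50,0]]
[[15,10],[19,3],[20,0],[24,4],[26,10],[33,4],[41,15],[49,10],[50,0]]
[[8,5],[13,0],[15,10],[19,3],[20,0],[24,4],[26,10],[33,4],[41,15],[49,10],[50,0]]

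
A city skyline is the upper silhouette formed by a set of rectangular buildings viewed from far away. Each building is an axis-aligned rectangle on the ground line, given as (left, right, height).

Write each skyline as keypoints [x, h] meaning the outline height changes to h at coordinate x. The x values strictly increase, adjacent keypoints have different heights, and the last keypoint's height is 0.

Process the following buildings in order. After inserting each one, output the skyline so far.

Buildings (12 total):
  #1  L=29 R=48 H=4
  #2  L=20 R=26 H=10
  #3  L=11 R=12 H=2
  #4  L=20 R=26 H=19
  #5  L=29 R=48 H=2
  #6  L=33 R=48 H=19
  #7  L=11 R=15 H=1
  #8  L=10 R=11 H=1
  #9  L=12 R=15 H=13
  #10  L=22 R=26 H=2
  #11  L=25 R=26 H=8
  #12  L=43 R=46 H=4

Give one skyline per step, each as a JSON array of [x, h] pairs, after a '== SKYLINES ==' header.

== SKYLINES ==
[[29,4],[48,0]]
[[20,10],[26,0],[29,4],[48,0]]
[[11,2],[12,0],[20,10],[26,0],[29,4],[48,0]]
[[11,2],[12,0],[20,19],[26,0],[29,4],[48,0]]
[[11,2],[12,0],[20,19],[26,0],[29,4],[48,0]]
[[11,2],[12,0],[20,19],[26,0],[29,4],[33,19],[48,0]]
[[11,2],[12,1],[15,0],[20,19],[26,0],[29,4],[33,19],[48,0]]
[[10,1],[11,2],[12,1],[15,0],[20,19],[26,0],[29,4],[33,19],[48,0]]
[[10,1],[11,2],[12,13],[15,0],[20,19],[26,0],[29,4],[33,19],[48,0]]
[[10,1],[11,2],[12,13],[15,0],[20,19],[26,0],[29,4],[33,19],[48,0]]
[[10,1],[11,2],[12,13],[15,0],[20,19],[26,0],[29,4],[33,19],[48,0]]
[[10,1],[11,2],[12,13],[15,0],[20,19],[26,0],[29,4],[33,19],[48,0]]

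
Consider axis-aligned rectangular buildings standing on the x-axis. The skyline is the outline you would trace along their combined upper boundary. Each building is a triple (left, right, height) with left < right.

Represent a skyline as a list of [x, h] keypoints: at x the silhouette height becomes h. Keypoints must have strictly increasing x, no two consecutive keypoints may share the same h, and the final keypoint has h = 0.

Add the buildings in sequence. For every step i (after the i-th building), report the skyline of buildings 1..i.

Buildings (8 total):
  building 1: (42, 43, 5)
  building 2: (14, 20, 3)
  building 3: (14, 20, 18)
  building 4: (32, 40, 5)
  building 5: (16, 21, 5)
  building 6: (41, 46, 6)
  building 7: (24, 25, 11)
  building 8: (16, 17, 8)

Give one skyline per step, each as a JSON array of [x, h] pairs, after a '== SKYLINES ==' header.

== SKYLINES ==
[[42,5],[43,0]]
[[14,3],[20,0],[42,5],[43,0]]
[[14,18],[20,0],[42,5],[43,0]]
[[14,18],[20,0],[32,5],[40,0],[42,5],[43,0]]
[[14,18],[20,5],[21,0],[32,5],[40,0],[42,5],[43,0]]
[[14,18],[20,5],[21,0],[32,5],[40,0],[41,6],[46,0]]
[[14,18],[20,5],[21,0],[24,11],[25,0],[32,5],[40,0],[41,6],[46,0]]
[[14,18],[20,5],[21,0],[24,11],[25,0],[32,5],[40,0],[41,6],[46,0]]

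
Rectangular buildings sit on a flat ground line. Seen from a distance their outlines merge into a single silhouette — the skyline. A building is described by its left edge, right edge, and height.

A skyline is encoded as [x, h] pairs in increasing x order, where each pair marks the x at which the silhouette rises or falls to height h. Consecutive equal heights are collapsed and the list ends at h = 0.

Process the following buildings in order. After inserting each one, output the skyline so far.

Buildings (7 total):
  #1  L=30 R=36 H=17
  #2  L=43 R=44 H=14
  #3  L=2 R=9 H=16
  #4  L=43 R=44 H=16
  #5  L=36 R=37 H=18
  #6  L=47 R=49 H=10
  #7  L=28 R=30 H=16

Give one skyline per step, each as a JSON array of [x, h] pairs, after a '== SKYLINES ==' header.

== SKYLINES ==
[[30,17],[36,0]]
[[30,17],[36,0],[43,14],[44,0]]
[[2,16],[9,0],[30,17],[36,0],[43,14],[44,0]]
[[2,16],[9,0],[30,17],[36,0],[43,16],[44,0]]
[[2,16],[9,0],[30,17],[36,18],[37,0],[43,16],[44,0]]
[[2,16],[9,0],[30,17],[36,18],[37,0],[43,16],[44,0],[47,10],[49,0]]
[[2,16],[9,0],[28,16],[30,17],[36,18],[37,0],[43,16],[44,0],[47,10],[49,0]]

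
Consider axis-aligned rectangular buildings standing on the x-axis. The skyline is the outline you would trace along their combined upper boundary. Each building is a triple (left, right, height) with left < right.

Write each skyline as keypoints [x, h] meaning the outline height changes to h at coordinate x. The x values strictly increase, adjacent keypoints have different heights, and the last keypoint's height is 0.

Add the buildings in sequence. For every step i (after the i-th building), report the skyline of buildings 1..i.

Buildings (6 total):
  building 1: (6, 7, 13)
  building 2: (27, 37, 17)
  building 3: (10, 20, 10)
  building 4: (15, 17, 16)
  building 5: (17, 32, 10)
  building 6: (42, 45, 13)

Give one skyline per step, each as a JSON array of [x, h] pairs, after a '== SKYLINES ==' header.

== SKYLINES ==
[[6,13],[7,0]]
[[6,13],[7,0],[27,17],[37,0]]
[[6,13],[7,0],[10,10],[20,0],[27,17],[37,0]]
[[6,13],[7,0],[10,10],[15,16],[17,10],[20,0],[27,17],[37,0]]
[[6,13],[7,0],[10,10],[15,16],[17,10],[27,17],[37,0]]
[[6,13],[7,0],[10,10],[15,16],[17,10],[27,17],[37,0],[42,13],[45,0]]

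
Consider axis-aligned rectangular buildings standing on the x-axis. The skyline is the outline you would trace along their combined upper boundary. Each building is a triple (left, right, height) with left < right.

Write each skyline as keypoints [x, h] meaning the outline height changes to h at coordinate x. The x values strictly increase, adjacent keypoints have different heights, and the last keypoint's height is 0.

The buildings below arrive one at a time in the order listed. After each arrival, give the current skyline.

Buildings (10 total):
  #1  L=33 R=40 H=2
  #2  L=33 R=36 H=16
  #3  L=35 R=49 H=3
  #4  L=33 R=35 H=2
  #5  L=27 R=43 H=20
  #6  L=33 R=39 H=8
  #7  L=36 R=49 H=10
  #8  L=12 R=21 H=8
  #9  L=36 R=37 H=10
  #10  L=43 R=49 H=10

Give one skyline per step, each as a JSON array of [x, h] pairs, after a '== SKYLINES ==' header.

== SKYLINES ==
[[33,2],[40,0]]
[[33,16],[36,2],[40,0]]
[[33,16],[36,3],[49,0]]
[[33,16],[36,3],[49,0]]
[[27,20],[43,3],[49,0]]
[[27,20],[43,3],[49,0]]
[[27,20],[43,10],[49,0]]
[[12,8],[21,0],[27,20],[43,10],[49,0]]
[[12,8],[21,0],[27,20],[43,10],[49,0]]
[[12,8],[21,0],[27,20],[43,10],[49,0]]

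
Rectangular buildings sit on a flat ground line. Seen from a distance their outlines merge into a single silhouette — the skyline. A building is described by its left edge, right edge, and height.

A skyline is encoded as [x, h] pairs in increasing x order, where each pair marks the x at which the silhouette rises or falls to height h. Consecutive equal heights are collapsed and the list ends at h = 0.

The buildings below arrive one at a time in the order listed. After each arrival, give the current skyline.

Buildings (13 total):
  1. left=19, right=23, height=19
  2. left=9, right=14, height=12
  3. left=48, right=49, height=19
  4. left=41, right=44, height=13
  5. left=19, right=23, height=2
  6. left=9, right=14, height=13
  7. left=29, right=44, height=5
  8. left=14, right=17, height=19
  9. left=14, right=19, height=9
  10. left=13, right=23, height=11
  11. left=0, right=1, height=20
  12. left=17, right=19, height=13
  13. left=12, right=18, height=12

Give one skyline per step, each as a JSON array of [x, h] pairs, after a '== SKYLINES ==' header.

== SKYLINES ==
[[19,19],[23,0]]
[[9,12],[14,0],[19,19],[23,0]]
[[9,12],[14,0],[19,19],[23,0],[48,19],[49,0]]
[[9,12],[14,0],[19,19],[23,0],[41,13],[44,0],[48,19],[49,0]]
[[9,12],[14,0],[19,19],[23,0],[41,13],[44,0],[48,19],[49,0]]
[[9,13],[14,0],[19,19],[23,0],[41,13],[44,0],[48,19],[49,0]]
[[9,13],[14,0],[19,19],[23,0],[29,5],[41,13],[44,0],[48,19],[49,0]]
[[9,13],[14,19],[17,0],[19,19],[23,0],[29,5],[41,13],[44,0],[48,19],[49,0]]
[[9,13],[14,19],[17,9],[19,19],[23,0],[29,5],[41,13],[44,0],[48,19],[49,0]]
[[9,13],[14,19],[17,11],[19,19],[23,0],[29,5],[41,13],[44,0],[48,19],[49,0]]
[[0,20],[1,0],[9,13],[14,19],[17,11],[19,19],[23,0],[29,5],[41,13],[44,0],[48,19],[49,0]]
[[0,20],[1,0],[9,13],[14,19],[17,13],[19,19],[23,0],[29,5],[41,13],[44,0],[48,19],[49,0]]
[[0,20],[1,0],[9,13],[14,19],[17,13],[19,19],[23,0],[29,5],[41,13],[44,0],[48,19],[49,0]]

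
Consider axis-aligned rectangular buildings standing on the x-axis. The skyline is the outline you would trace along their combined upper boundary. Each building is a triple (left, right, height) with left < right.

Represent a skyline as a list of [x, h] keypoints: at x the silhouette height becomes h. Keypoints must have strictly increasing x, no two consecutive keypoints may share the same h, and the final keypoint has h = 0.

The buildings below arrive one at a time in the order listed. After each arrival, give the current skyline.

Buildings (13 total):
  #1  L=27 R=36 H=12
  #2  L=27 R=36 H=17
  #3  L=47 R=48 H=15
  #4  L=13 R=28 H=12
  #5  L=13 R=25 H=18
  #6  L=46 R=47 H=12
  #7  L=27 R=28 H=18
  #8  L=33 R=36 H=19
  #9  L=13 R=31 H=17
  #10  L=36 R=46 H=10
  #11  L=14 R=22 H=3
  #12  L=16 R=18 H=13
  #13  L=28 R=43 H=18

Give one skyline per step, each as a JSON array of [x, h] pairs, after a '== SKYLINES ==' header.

== SKYLINES ==
[[27,12],[36,0]]
[[27,17],[36,0]]
[[27,17],[36,0],[47,15],[48,0]]
[[13,12],[27,17],[36,0],[47,15],[48,0]]
[[13,18],[25,12],[27,17],[36,0],[47,15],[48,0]]
[[13,18],[25,12],[27,17],[36,0],[46,12],[47,15],[48,0]]
[[13,18],[25,12],[27,18],[28,17],[36,0],[46,12],[47,15],[48,0]]
[[13,18],[25,12],[27,18],[28,17],[33,19],[36,0],[46,12],[47,15],[48,0]]
[[13,18],[25,17],[27,18],[28,17],[33,19],[36,0],[46,12],[47,15],[48,0]]
[[13,18],[25,17],[27,18],[28,17],[33,19],[36,10],[46,12],[47,15],[48,0]]
[[13,18],[25,17],[27,18],[28,17],[33,19],[36,10],[46,12],[47,15],[48,0]]
[[13,18],[25,17],[27,18],[28,17],[33,19],[36,10],[46,12],[47,15],[48,0]]
[[13,18],[25,17],[27,18],[33,19],[36,18],[43,10],[46,12],[47,15],[48,0]]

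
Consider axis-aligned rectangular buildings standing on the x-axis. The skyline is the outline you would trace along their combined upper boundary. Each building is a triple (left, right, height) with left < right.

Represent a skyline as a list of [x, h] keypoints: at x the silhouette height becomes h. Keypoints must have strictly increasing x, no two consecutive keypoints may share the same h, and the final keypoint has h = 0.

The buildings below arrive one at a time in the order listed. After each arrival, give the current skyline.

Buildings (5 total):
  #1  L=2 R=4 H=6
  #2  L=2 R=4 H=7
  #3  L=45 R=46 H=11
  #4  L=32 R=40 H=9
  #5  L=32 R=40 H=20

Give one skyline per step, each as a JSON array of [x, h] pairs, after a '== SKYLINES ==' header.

== SKYLINES ==
[[2,6],[4,0]]
[[2,7],[4,0]]
[[2,7],[4,0],[45,11],[46,0]]
[[2,7],[4,0],[32,9],[40,0],[45,11],[46,0]]
[[2,7],[4,0],[32,20],[40,0],[45,11],[46,0]]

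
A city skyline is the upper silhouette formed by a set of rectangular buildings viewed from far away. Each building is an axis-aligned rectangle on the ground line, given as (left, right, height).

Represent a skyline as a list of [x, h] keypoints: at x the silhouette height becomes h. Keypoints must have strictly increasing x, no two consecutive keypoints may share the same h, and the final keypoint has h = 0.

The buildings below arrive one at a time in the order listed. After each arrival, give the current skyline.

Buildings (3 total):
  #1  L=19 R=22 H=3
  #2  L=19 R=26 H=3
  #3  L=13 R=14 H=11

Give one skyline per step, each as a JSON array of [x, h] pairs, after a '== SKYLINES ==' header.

== SKYLINES ==
[[19,3],[22,0]]
[[19,3],[26,0]]
[[13,11],[14,0],[19,3],[26,0]]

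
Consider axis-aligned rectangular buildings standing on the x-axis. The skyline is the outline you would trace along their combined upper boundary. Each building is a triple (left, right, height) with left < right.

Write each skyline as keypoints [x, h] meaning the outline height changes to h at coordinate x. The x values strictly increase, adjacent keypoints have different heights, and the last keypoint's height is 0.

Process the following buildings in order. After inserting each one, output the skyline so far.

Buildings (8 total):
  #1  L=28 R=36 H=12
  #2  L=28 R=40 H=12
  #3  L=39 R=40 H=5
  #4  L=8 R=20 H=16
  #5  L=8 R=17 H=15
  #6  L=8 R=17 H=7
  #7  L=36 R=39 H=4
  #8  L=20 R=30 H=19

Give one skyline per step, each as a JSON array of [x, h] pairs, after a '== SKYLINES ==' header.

== SKYLINES ==
[[28,12],[36,0]]
[[28,12],[40,0]]
[[28,12],[40,0]]
[[8,16],[20,0],[28,12],[40,0]]
[[8,16],[20,0],[28,12],[40,0]]
[[8,16],[20,0],[28,12],[40,0]]
[[8,16],[20,0],[28,12],[40,0]]
[[8,16],[20,19],[30,12],[40,0]]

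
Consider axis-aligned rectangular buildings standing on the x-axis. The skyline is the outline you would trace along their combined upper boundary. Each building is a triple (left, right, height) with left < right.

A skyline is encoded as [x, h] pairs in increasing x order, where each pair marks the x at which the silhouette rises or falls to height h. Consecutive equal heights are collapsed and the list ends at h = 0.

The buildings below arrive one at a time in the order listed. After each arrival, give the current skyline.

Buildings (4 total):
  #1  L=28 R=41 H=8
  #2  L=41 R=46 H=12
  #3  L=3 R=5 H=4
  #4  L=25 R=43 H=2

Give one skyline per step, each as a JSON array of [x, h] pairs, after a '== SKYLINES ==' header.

== SKYLINES ==
[[28,8],[41,0]]
[[28,8],[41,12],[46,0]]
[[3,4],[5,0],[28,8],[41,12],[46,0]]
[[3,4],[5,0],[25,2],[28,8],[41,12],[46,0]]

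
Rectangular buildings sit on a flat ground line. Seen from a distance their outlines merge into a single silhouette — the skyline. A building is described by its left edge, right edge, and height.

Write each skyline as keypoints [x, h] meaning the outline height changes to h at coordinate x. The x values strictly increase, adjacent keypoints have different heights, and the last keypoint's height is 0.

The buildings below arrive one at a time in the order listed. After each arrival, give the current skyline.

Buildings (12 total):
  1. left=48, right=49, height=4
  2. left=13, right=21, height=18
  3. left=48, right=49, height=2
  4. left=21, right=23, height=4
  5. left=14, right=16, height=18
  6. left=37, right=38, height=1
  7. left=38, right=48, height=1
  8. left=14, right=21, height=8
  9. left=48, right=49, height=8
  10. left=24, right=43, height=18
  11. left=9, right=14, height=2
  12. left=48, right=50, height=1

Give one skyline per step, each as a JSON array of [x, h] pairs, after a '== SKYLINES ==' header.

== SKYLINES ==
[[48,4],[49,0]]
[[13,18],[21,0],[48,4],[49,0]]
[[13,18],[21,0],[48,4],[49,0]]
[[13,18],[21,4],[23,0],[48,4],[49,0]]
[[13,18],[21,4],[23,0],[48,4],[49,0]]
[[13,18],[21,4],[23,0],[37,1],[38,0],[48,4],[49,0]]
[[13,18],[21,4],[23,0],[37,1],[48,4],[49,0]]
[[13,18],[21,4],[23,0],[37,1],[48,4],[49,0]]
[[13,18],[21,4],[23,0],[37,1],[48,8],[49,0]]
[[13,18],[21,4],[23,0],[24,18],[43,1],[48,8],[49,0]]
[[9,2],[13,18],[21,4],[23,0],[24,18],[43,1],[48,8],[49,0]]
[[9,2],[13,18],[21,4],[23,0],[24,18],[43,1],[48,8],[49,1],[50,0]]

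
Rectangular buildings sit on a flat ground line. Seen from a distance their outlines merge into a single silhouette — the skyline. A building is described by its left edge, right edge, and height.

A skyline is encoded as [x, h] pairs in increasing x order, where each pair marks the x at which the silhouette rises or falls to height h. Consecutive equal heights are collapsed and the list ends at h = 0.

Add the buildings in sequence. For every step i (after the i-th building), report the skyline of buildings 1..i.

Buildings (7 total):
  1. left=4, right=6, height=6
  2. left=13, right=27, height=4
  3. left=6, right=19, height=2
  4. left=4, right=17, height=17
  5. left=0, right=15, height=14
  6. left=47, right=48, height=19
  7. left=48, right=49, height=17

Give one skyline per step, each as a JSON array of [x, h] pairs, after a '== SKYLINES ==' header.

== SKYLINES ==
[[4,6],[6,0]]
[[4,6],[6,0],[13,4],[27,0]]
[[4,6],[6,2],[13,4],[27,0]]
[[4,17],[17,4],[27,0]]
[[0,14],[4,17],[17,4],[27,0]]
[[0,14],[4,17],[17,4],[27,0],[47,19],[48,0]]
[[0,14],[4,17],[17,4],[27,0],[47,19],[48,17],[49,0]]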